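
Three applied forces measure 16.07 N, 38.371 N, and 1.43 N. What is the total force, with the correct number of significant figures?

55.87 N

16.07 N + 38.371 N + 1.43 N = 55.871 N.
Addition/subtraction keeps the fewest decimal places: 16.07 → 2 decimal places, 38.371 → 3 decimal places, 1.43 → 2 decimal places; limit is 2.
Rounded to 2 decimal places: 55.87 N.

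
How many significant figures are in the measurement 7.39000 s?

7.39000: trailing zeros after a decimal point are significant.

6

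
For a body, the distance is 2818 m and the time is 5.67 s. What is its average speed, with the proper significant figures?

average speed = 2818 m ÷ 5.67 s = 497.001763668… m/s.
2818 has 4 significant figures; 5.67 has 3.
Division/multiplication keeps the fewest: 3 significant figures.
Rounded: 497 m/s.

497 m/s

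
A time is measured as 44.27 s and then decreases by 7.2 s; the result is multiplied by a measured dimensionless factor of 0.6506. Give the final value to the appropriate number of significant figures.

44.27 s − 7.2 s = 37.07 s; the difference is limited to 1 decimal place (3 s.f.).
Carrying full precision, 37.07 × 0.6506 = 24.117742 s; 0.6506 has 4 s.f., so the result keeps min(3, 4) = 3 s.f.
Rounded to 3 significant figures: 24.1 s.

24.1 s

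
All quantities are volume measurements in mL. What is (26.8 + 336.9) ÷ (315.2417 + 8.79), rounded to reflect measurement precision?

26.8 + 336.9 = 363.7, limited to 1 d.p. → 4 s.f.; 315.2417 + 8.79 = 324.0317, limited to 2 d.p. → 5 s.f.
Carrying full precision, 363.7 ÷ 324.0317 = 1.12242104708…; keep min(4, 5) = 4 s.f.
Rounded to 4 significant figures: 1.122.

1.122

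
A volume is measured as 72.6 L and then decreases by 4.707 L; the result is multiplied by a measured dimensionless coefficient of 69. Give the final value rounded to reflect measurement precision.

72.6 L − 4.707 L = 67.893 L; the difference is limited to 1 decimal place (3 s.f.).
Carrying full precision, 67.893 × 69 = 4684.617 L; 69 has 2 s.f., so the result keeps min(3, 2) = 2 s.f.
Rounded to 2 significant figures: 4.7 × 10³ L.

4.7 × 10³ L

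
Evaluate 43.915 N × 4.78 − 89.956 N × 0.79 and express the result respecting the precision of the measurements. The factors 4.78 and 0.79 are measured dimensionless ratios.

139 N

43.915 × 4.78 = 209.9137 → 210. N (3 s.f., last digit at the 10^0 place).
89.956 × 0.79 = 71.06524 → 71 N (2 s.f., last digit at the 10^0 place).
Difference: 138.84846 N; keep the coarser place, 10^0.
Result: 139 N.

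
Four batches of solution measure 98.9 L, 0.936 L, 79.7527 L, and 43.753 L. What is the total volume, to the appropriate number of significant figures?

98.9 L + 0.936 L + 79.7527 L + 43.753 L = 223.3417 L.
Addition/subtraction keeps the fewest decimal places: 98.9 → 1 decimal place, 0.936 → 3 decimal places, 79.7527 → 4 decimal places, 43.753 → 3 decimal places; limit is 1.
Rounded to 1 decimal place: 223.3 L.

223.3 L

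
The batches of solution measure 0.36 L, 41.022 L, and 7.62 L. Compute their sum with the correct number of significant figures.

0.36 L + 41.022 L + 7.62 L = 49.002 L.
Addition/subtraction keeps the fewest decimal places: 0.36 → 2 decimal places, 41.022 → 3 decimal places, 7.62 → 2 decimal places; limit is 2.
Rounded to 2 decimal places: 49.00 L.

49.00 L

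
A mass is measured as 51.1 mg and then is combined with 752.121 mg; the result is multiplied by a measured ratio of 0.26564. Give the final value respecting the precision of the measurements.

51.1 mg + 752.121 mg = 803.221 mg; the sum is limited to 1 decimal place (4 s.f.).
Carrying full precision, 803.221 × 0.26564 = 213.36762644 mg; 0.26564 has 5 s.f., so the result keeps min(4, 5) = 4 s.f.
Rounded to 4 significant figures: 213.4 mg.

213.4 mg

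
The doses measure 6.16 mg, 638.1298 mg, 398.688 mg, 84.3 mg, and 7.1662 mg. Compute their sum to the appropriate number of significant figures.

6.16 mg + 638.1298 mg + 398.688 mg + 84.3 mg + 7.1662 mg = 1134.4440 mg.
Addition/subtraction keeps the fewest decimal places: 6.16 → 2 decimal places, 638.1298 → 4 decimal places, 398.688 → 3 decimal places, 84.3 → 1 decimal place, 7.1662 → 4 decimal places; limit is 1.
Rounded to 1 decimal place: 1134.4 mg.

1134.4 mg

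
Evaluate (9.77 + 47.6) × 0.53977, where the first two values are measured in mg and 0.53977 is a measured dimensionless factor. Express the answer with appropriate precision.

9.77 mg + 47.6 mg = 57.37 mg; the sum is limited to 1 decimal place (3 s.f.).
Carrying full precision, 57.37 × 0.53977 = 30.9666049 mg; 0.53977 has 5 s.f., so the result keeps min(3, 5) = 3 s.f.
Rounded to 3 significant figures: 31.0 mg.

31.0 mg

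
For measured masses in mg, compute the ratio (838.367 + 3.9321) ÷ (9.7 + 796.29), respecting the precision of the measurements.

838.367 + 3.9321 = 842.2991, limited to 3 d.p. → 6 s.f.; 9.7 + 796.29 = 805.99, limited to 1 d.p. → 4 s.f.
Carrying full precision, 842.2991 ÷ 805.99 = 1.04504907009…; keep min(6, 4) = 4 s.f.
Rounded to 4 significant figures: 1.045.

1.045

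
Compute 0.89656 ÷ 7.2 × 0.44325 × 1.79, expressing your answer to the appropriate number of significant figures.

0.89656 ÷ 7.2 × 0.44325 × 1.79 = 0.09879811025…
Multiplication/division keeps the fewest significant figures: 0.89656 → 5 s.f., 7.2 → 2 s.f., 0.44325 → 5 s.f., 1.79 → 3 s.f.; limit is 2.
Rounded to 2 significant figures: 0.099.

0.099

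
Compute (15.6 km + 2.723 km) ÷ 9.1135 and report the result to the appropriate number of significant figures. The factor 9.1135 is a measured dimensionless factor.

2.01 km

15.6 km + 2.723 km = 18.323 km; the sum is limited to 1 decimal place (3 s.f.).
Carrying full precision, 18.323 ÷ 9.1135 = 2.01053382345… km; 9.1135 has 5 s.f., so the result keeps min(3, 5) = 3 s.f.
Rounded to 3 significant figures: 2.01 km.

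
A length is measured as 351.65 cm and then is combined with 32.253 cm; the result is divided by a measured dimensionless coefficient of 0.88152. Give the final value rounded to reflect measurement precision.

435.50 cm

351.65 cm + 32.253 cm = 383.903 cm; the sum is limited to 2 decimal places (5 s.f.).
Carrying full precision, 383.903 ÷ 0.88152 = 435.50117978… cm; 0.88152 has 5 s.f., so the result keeps min(5, 5) = 5 s.f.
Rounded to 5 significant figures: 435.50 cm.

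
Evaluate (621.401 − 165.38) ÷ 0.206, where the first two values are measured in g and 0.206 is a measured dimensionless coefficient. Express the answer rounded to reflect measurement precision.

2.21 × 10^3 g

621.401 g − 165.38 g = 456.021 g; the difference is limited to 2 decimal places (5 s.f.).
Carrying full precision, 456.021 ÷ 0.206 = 2213.69417476… g; 0.206 has 3 s.f., so the result keeps min(5, 3) = 3 s.f.
Rounded to 3 significant figures: 2.21 × 10^3 g.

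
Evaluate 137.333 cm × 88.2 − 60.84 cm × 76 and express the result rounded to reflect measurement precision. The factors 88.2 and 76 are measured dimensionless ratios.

7.5 × 10^3 cm

137.333 × 88.2 = 12112.7706 → 1.21 × 10^4 cm (3 s.f., last digit at the 10^2 place).
60.84 × 76 = 4623.84 → 4.6 × 10^3 cm (2 s.f., last digit at the 10^2 place).
Difference: 7488.9306 cm; keep the coarser place, 10^2.
Result: 7.5 × 10^3 cm.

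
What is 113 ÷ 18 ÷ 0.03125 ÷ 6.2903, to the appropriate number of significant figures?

113 ÷ 18 ÷ 0.03125 ÷ 6.2903 = 31.9362969793…
Multiplication/division keeps the fewest significant figures: 113 → 3 s.f., 18 → 2 s.f., 0.03125 → 4 s.f., 6.2903 → 5 s.f.; limit is 2.
Rounded to 2 significant figures: 32.

32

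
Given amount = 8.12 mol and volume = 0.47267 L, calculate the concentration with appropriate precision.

17.2 mol/L

concentration = 8.12 mol ÷ 0.47267 L = 17.1790043794… mol/L.
8.12 has 3 significant figures; 0.47267 has 5.
Division/multiplication keeps the fewest: 3 significant figures.
Rounded: 17.2 mol/L.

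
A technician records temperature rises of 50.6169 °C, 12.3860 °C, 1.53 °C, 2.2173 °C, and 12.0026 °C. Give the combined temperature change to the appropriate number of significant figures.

78.75 °C

50.6169 °C + 12.3860 °C + 1.53 °C + 2.2173 °C + 12.0026 °C = 78.7528 °C.
Addition/subtraction keeps the fewest decimal places: 50.6169 → 4 decimal places, 12.3860 → 4 decimal places, 1.53 → 2 decimal places, 2.2173 → 4 decimal places, 12.0026 → 4 decimal places; limit is 2.
Rounded to 2 decimal places: 78.75 °C.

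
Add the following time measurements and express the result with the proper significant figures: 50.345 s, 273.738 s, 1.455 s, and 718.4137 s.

1043.952 s

50.345 s + 273.738 s + 1.455 s + 718.4137 s = 1043.9517 s.
Addition/subtraction keeps the fewest decimal places: 50.345 → 3 decimal places, 273.738 → 3 decimal places, 1.455 → 3 decimal places, 718.4137 → 4 decimal places; limit is 3.
Rounded to 3 decimal places: 1043.952 s.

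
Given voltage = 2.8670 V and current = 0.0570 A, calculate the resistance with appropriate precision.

resistance = 2.8670 V ÷ 0.0570 A = 50.298245614… Ω.
2.8670 has 5 significant figures; 0.0570 has 3.
Division/multiplication keeps the fewest: 3 significant figures.
Rounded: 50.3 Ω.

50.3 Ω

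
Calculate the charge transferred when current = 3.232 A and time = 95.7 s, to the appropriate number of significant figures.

309 C

charge transferred = 3.232 A × 95.7 s = 309.3024 C.
3.232 has 4 significant figures; 95.7 has 3.
Division/multiplication keeps the fewest: 3 significant figures.
Rounded: 309 C.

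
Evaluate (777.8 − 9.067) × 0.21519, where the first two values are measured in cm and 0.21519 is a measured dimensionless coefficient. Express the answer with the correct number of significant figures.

777.8 cm − 9.067 cm = 768.733 cm; the difference is limited to 1 decimal place (4 s.f.).
Carrying full precision, 768.733 × 0.21519 = 165.42365427 cm; 0.21519 has 5 s.f., so the result keeps min(4, 5) = 4 s.f.
Rounded to 4 significant figures: 165.4 cm.

165.4 cm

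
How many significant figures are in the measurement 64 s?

2

64: every digit is nonzero and significant.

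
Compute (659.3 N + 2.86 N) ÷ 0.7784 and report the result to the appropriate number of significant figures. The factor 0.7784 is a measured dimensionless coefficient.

850.7 N

659.3 N + 2.86 N = 662.16 N; the sum is limited to 1 decimal place (4 s.f.).
Carrying full precision, 662.16 ÷ 0.7784 = 850.668036999… N; 0.7784 has 4 s.f., so the result keeps min(4, 4) = 4 s.f.
Rounded to 4 significant figures: 850.7 N.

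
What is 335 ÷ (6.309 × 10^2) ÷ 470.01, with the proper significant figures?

335 ÷ (6.309 × 10^2) ÷ 470.01 = 0.00112973655498…
Multiplication/division keeps the fewest significant figures: 335 → 3 s.f., 6.309 × 10^2 → 4 s.f., 470.01 → 5 s.f.; limit is 3.
Rounded to 3 significant figures: 0.00113.

0.00113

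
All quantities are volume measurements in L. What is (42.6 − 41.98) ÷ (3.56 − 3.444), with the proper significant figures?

42.6 − 41.98 = 0.62, limited to 1 d.p. → 1 s.f.; 3.56 − 3.444 = 0.116, limited to 2 d.p. → 2 s.f.
Carrying full precision, 0.62 ÷ 0.116 = 5.34482758621…; keep min(1, 2) = 1 s.f.
Rounded to 1 significant figure: 5.

5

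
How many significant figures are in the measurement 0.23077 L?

5

0.23077: leading zeros are not significant; zeros between nonzero digits are significant.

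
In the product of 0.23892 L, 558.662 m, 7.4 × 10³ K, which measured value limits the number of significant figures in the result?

7.4 × 10³ K

0.23892 L → 5 s.f.; 558.662 m → 6 s.f.; 7.4 × 10³ K → 2 s.f.
The fewest is 2 significant figures, from 7.4 × 10³ K.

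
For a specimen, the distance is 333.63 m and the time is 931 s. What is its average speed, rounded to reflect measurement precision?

0.358 m/s

average speed = 333.63 m ÷ 931 s = 0.3583566058… m/s.
333.63 has 5 significant figures; 931 has 3.
Division/multiplication keeps the fewest: 3 significant figures.
Rounded: 0.358 m/s.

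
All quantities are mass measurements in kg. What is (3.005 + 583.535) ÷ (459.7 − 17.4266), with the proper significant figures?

1.326

3.005 + 583.535 = 586.540, limited to 3 d.p. → 6 s.f.; 459.7 − 17.4266 = 442.2734, limited to 1 d.p. → 4 s.f.
Carrying full precision, 586.540 ÷ 442.2734 = 1.32619325512…; keep min(6, 4) = 4 s.f.
Rounded to 4 significant figures: 1.326.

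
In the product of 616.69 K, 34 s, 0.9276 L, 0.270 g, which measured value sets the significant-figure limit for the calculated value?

616.69 K → 5 s.f.; 34 s → 2 s.f.; 0.9276 L → 4 s.f.; 0.270 g → 3 s.f.
The fewest is 2 significant figures, from 34 s.

34 s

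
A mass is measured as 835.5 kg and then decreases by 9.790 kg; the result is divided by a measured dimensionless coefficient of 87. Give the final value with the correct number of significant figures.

9.5 kg

835.5 kg − 9.790 kg = 825.710 kg; the difference is limited to 1 decimal place (4 s.f.).
Carrying full precision, 825.710 ÷ 87 = 9.49091954023… kg; 87 has 2 s.f., so the result keeps min(4, 2) = 2 s.f.
Rounded to 2 significant figures: 9.5 kg.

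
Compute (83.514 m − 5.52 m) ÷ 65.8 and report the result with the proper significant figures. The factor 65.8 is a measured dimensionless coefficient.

1.19 m

83.514 m − 5.52 m = 77.994 m; the difference is limited to 2 decimal places (4 s.f.).
Carrying full precision, 77.994 ÷ 65.8 = 1.18531914894… m; 65.8 has 3 s.f., so the result keeps min(4, 3) = 3 s.f.
Rounded to 3 significant figures: 1.19 m.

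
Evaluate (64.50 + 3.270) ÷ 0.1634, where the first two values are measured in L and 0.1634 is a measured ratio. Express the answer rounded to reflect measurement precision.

414.7 L

64.50 L + 3.270 L = 67.770 L; the sum is limited to 2 decimal places (4 s.f.).
Carrying full precision, 67.770 ÷ 0.1634 = 414.749082007… L; 0.1634 has 4 s.f., so the result keeps min(4, 4) = 4 s.f.
Rounded to 4 significant figures: 414.7 L.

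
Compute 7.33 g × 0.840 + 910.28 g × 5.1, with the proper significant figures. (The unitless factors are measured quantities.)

7.33 × 0.840 = 6.1572 → 6.16 g (3 s.f., last digit at the 10^-2 place).
910.28 × 5.1 = 4642.428 → 4.6 × 10³ g (2 s.f., last digit at the 10^2 place).
Sum: 4648.5852 g; keep the coarser place, 10^2.
Result: 4.6 × 10³ g.

4.6 × 10³ g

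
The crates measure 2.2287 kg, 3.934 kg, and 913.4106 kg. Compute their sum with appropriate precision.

2.2287 kg + 3.934 kg + 913.4106 kg = 919.5733 kg.
Addition/subtraction keeps the fewest decimal places: 2.2287 → 4 decimal places, 3.934 → 3 decimal places, 913.4106 → 4 decimal places; limit is 3.
Rounded to 3 decimal places: 919.573 kg.

919.573 kg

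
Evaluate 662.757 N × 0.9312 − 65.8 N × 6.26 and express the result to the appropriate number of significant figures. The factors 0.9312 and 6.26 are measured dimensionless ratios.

662.757 × 0.9312 = 617.1593184 → 617.2 N (4 s.f., last digit at the 10^-1 place).
65.8 × 6.26 = 411.908 → 412 N (3 s.f., last digit at the 10^0 place).
Difference: 205.2513184 N; keep the coarser place, 10^0.
Result: 205 N.

205 N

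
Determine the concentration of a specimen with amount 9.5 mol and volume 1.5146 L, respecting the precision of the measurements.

6.3 mol/L

concentration = 9.5 mol ÷ 1.5146 L = 6.27228311105… mol/L.
9.5 has 2 significant figures; 1.5146 has 5.
Division/multiplication keeps the fewest: 2 significant figures.
Rounded: 6.3 mol/L.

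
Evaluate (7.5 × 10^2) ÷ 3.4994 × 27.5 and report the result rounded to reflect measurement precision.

5.9 × 10^3

(7.5 × 10^2) ÷ 3.4994 × 27.5 = 5893.86752015…
Multiplication/division keeps the fewest significant figures: 7.5 × 10^2 → 2 s.f., 3.4994 → 5 s.f., 27.5 → 3 s.f.; limit is 2.
Rounded to 2 significant figures: 5.9 × 10^3.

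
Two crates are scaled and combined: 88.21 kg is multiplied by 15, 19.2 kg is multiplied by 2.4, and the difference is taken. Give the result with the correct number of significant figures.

1.3 × 10³ kg

88.21 × 15 = 1323.15 → 1.3 × 10³ kg (2 s.f., last digit at the 10^2 place).
19.2 × 2.4 = 46.08 → 46 kg (2 s.f., last digit at the 10^0 place).
Difference: 1277.07 kg; keep the coarser place, 10^2.
Result: 1.3 × 10³ kg.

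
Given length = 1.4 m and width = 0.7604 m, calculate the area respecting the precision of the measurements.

area = 1.4 m × 0.7604 m = 1.06456 m².
1.4 has 2 significant figures; 0.7604 has 4.
Division/multiplication keeps the fewest: 2 significant figures.
Rounded: 1.1 m².

1.1 m²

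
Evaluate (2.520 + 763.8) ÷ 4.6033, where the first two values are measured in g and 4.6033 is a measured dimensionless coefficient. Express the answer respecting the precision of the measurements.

166.5 g

2.520 g + 763.8 g = 766.320 g; the sum is limited to 1 decimal place (4 s.f.).
Carrying full precision, 766.320 ÷ 4.6033 = 166.47187887… g; 4.6033 has 5 s.f., so the result keeps min(4, 5) = 4 s.f.
Rounded to 4 significant figures: 166.5 g.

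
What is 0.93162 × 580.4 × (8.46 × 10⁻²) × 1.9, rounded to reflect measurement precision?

0.93162 × 580.4 × (8.46 × 10⁻²) × 1.9 = 86.9140867435…
Multiplication/division keeps the fewest significant figures: 0.93162 → 5 s.f., 580.4 → 4 s.f., 8.46 × 10⁻² → 3 s.f., 1.9 → 2 s.f.; limit is 2.
Rounded to 2 significant figures: 87.

87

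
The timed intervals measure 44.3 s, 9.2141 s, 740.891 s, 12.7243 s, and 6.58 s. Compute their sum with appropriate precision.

813.7 s

44.3 s + 9.2141 s + 740.891 s + 12.7243 s + 6.58 s = 813.7094 s.
Addition/subtraction keeps the fewest decimal places: 44.3 → 1 decimal place, 9.2141 → 4 decimal places, 740.891 → 3 decimal places, 12.7243 → 4 decimal places, 6.58 → 2 decimal places; limit is 1.
Rounded to 1 decimal place: 813.7 s.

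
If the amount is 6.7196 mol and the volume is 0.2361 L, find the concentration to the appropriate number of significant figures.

concentration = 6.7196 mol ÷ 0.2361 L = 28.4608216857… mol/L.
6.7196 has 5 significant figures; 0.2361 has 4.
Division/multiplication keeps the fewest: 4 significant figures.
Rounded: 28.46 mol/L.

28.46 mol/L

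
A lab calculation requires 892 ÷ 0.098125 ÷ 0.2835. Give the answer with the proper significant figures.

3.21 × 10^4

892 ÷ 0.098125 ÷ 0.2835 = 32065.0647615…
Multiplication/division keeps the fewest significant figures: 892 → 3 s.f., 0.098125 → 5 s.f., 0.2835 → 4 s.f.; limit is 3.
Rounded to 3 significant figures: 3.21 × 10^4.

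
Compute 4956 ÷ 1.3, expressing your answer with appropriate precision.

4956 ÷ 1.3 = 3812.30769231…
Multiplication/division keeps the fewest significant figures: 4956 → 4 s.f., 1.3 → 2 s.f.; limit is 2.
Rounded to 2 significant figures: 3.8 × 10^3.

3.8 × 10^3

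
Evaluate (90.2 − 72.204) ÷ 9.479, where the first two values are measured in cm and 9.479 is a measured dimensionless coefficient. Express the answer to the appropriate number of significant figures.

90.2 cm − 72.204 cm = 17.996 cm; the difference is limited to 1 decimal place (3 s.f.).
Carrying full precision, 17.996 ÷ 9.479 = 1.89851250132… cm; 9.479 has 4 s.f., so the result keeps min(3, 4) = 3 s.f.
Rounded to 3 significant figures: 1.90 cm.

1.90 cm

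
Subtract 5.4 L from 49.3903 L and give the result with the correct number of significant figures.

44.0 L

49.3903 L − 5.4 L = 43.9903 L.
Addition/subtraction keeps the fewest decimal places: 49.3903 → 4 decimal places, 5.4 → 1 decimal place; limit is 1.
Rounded to 1 decimal place: 44.0 L.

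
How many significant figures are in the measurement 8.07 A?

3

8.07: zeros between nonzero digits are significant.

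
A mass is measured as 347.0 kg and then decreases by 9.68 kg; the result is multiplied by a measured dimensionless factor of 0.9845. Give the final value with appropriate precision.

347.0 kg − 9.68 kg = 337.32 kg; the difference is limited to 1 decimal place (4 s.f.).
Carrying full precision, 337.32 × 0.9845 = 332.09154 kg; 0.9845 has 4 s.f., so the result keeps min(4, 4) = 4 s.f.
Rounded to 4 significant figures: 332.1 kg.

332.1 kg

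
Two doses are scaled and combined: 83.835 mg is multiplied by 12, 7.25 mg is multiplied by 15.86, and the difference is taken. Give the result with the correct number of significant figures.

9 × 10² mg

83.835 × 12 = 1006.02 → 1.0 × 10³ mg (2 s.f., last digit at the 10^2 place).
7.25 × 15.86 = 114.985 → 115 mg (3 s.f., last digit at the 10^0 place).
Difference: 891.035 mg; keep the coarser place, 10^2.
Result: 9 × 10² mg.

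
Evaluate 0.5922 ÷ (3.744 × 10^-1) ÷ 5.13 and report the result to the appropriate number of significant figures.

0.5922 ÷ (3.744 × 10^-1) ÷ 5.13 = 0.308329584645…
Multiplication/division keeps the fewest significant figures: 0.5922 → 4 s.f., 3.744 × 10^-1 → 4 s.f., 5.13 → 3 s.f.; limit is 3.
Rounded to 3 significant figures: 0.308.

0.308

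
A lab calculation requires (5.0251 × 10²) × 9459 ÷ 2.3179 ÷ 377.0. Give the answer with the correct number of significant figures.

5439

(5.0251 × 10²) × 9459 ÷ 2.3179 ÷ 377.0 = 5439.43621565…
Multiplication/division keeps the fewest significant figures: 5.0251 × 10² → 5 s.f., 9459 → 4 s.f., 2.3179 → 5 s.f., 377.0 → 4 s.f.; limit is 4.
Rounded to 4 significant figures: 5439.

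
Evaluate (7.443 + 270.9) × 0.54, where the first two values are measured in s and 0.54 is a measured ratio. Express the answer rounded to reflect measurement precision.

7.443 s + 270.9 s = 278.343 s; the sum is limited to 1 decimal place (4 s.f.).
Carrying full precision, 278.343 × 0.54 = 150.30522 s; 0.54 has 2 s.f., so the result keeps min(4, 2) = 2 s.f.
Rounded to 2 significant figures: 1.5 × 10^2 s.

1.5 × 10^2 s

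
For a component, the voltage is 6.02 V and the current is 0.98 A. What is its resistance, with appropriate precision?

6.1 Ω

resistance = 6.02 V ÷ 0.98 A = 6.14285714286… Ω.
6.02 has 3 significant figures; 0.98 has 2.
Division/multiplication keeps the fewest: 2 significant figures.
Rounded: 6.1 Ω.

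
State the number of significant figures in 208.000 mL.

6

208.000: trailing zeros after a decimal point are significant; zeros between nonzero digits are significant.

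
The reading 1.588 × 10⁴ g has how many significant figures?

1.588 × 10⁴: in scientific notation every digit of the coefficient is significant.

4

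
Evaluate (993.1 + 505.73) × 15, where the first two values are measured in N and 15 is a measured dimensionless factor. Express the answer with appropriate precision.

993.1 N + 505.73 N = 1498.83 N; the sum is limited to 1 decimal place (5 s.f.).
Carrying full precision, 1498.83 × 15 = 22482.45 N; 15 has 2 s.f., so the result keeps min(5, 2) = 2 s.f.
Rounded to 2 significant figures: 2.2 × 10⁴ N.

2.2 × 10⁴ N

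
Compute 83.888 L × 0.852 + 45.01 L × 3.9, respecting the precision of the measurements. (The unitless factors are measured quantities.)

2.5 × 10² L

83.888 × 0.852 = 71.472576 → 71.5 L (3 s.f., last digit at the 10^-1 place).
45.01 × 3.9 = 175.539 → 1.8 × 10² L (2 s.f., last digit at the 10^1 place).
Sum: 247.011576 L; keep the coarser place, 10^1.
Result: 2.5 × 10² L.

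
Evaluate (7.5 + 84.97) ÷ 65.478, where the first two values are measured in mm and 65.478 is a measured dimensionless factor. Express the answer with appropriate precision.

1.41 mm

7.5 mm + 84.97 mm = 92.47 mm; the sum is limited to 1 decimal place (3 s.f.).
Carrying full precision, 92.47 ÷ 65.478 = 1.41223006201… mm; 65.478 has 5 s.f., so the result keeps min(3, 5) = 3 s.f.
Rounded to 3 significant figures: 1.41 mm.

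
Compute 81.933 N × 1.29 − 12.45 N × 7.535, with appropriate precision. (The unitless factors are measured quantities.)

12 N

81.933 × 1.29 = 105.69357 → 106 N (3 s.f., last digit at the 10^0 place).
12.45 × 7.535 = 93.81075 → 93.81 N (4 s.f., last digit at the 10^-2 place).
Difference: 11.88282 N; keep the coarser place, 10^0.
Result: 12 N.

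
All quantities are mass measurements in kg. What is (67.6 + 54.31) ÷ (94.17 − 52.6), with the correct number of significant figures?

2.93

67.6 + 54.31 = 121.91, limited to 1 d.p. → 4 s.f.; 94.17 − 52.6 = 41.57, limited to 1 d.p. → 3 s.f.
Carrying full precision, 121.91 ÷ 41.57 = 2.93264373346…; keep min(4, 3) = 3 s.f.
Rounded to 3 significant figures: 2.93.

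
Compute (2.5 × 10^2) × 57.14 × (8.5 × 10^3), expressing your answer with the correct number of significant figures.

1.2 × 10^8

(2.5 × 10^2) × 57.14 × (8.5 × 10^3) = 121422500
Multiplication/division keeps the fewest significant figures: 2.5 × 10^2 → 2 s.f., 57.14 → 4 s.f., 8.5 × 10^3 → 2 s.f.; limit is 2.
Rounded to 2 significant figures: 1.2 × 10^8.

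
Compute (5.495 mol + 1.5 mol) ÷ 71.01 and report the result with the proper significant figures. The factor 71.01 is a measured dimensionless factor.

0.099 mol

5.495 mol + 1.5 mol = 6.995 mol; the sum is limited to 1 decimal place (2 s.f.).
Carrying full precision, 6.995 ÷ 71.01 = 0.0985072524996… mol; 71.01 has 4 s.f., so the result keeps min(2, 4) = 2 s.f.
Rounded to 2 significant figures: 0.099 mol.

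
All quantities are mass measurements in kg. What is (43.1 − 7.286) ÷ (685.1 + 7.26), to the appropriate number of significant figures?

43.1 − 7.286 = 35.814, limited to 1 d.p. → 3 s.f.; 685.1 + 7.26 = 692.36, limited to 1 d.p. → 4 s.f.
Carrying full precision, 35.814 ÷ 692.36 = 0.051727425039…; keep min(3, 4) = 3 s.f.
Rounded to 3 significant figures: 0.0517.

0.0517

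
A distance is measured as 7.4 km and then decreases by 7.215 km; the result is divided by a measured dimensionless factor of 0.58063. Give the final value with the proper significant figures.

0.3 km

7.4 km − 7.215 km = 0.185 km; the difference is limited to 1 decimal place (1 s.f.).
Carrying full precision, 0.185 ÷ 0.58063 = 0.318619430618… km; 0.58063 has 5 s.f., so the result keeps min(1, 5) = 1 s.f.
Rounded to 1 significant figure: 0.3 km.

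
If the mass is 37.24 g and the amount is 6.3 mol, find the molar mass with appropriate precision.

molar mass = 37.24 g ÷ 6.3 mol = 5.91111111111… g/mol.
37.24 has 4 significant figures; 6.3 has 2.
Division/multiplication keeps the fewest: 2 significant figures.
Rounded: 5.9 g/mol.

5.9 g/mol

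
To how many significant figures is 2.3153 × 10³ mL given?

5

2.3153 × 10³: in scientific notation every digit of the coefficient is significant.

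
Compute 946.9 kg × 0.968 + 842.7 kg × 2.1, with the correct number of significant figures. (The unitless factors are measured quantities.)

2.7 × 10³ kg

946.9 × 0.968 = 916.5992 → 9.17 × 10² kg (3 s.f., last digit at the 10^0 place).
842.7 × 2.1 = 1769.67 → 1.8 × 10³ kg (2 s.f., last digit at the 10^2 place).
Sum: 2686.2692 kg; keep the coarser place, 10^2.
Result: 2.7 × 10³ kg.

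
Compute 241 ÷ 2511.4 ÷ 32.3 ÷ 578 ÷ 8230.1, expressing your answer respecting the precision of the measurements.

241 ÷ 2511.4 ÷ 32.3 ÷ 578 ÷ 8230.1 = 6.24547795521 × 10^-10…
Multiplication/division keeps the fewest significant figures: 241 → 3 s.f., 2511.4 → 5 s.f., 32.3 → 3 s.f., 578 → 3 s.f., 8230.1 → 5 s.f.; limit is 3.
Rounded to 3 significant figures: 6.25 × 10^-10.

6.25 × 10^-10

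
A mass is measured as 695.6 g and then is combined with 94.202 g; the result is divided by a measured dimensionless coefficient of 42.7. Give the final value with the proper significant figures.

18.5 g

695.6 g + 94.202 g = 789.802 g; the sum is limited to 1 decimal place (4 s.f.).
Carrying full precision, 789.802 ÷ 42.7 = 18.4965339578… g; 42.7 has 3 s.f., so the result keeps min(4, 3) = 3 s.f.
Rounded to 3 significant figures: 18.5 g.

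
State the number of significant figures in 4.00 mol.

4.00: trailing zeros after a decimal point are significant.

3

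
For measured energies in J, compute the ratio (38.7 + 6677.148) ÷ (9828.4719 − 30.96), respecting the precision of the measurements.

38.7 + 6677.148 = 6715.848, limited to 1 d.p. → 5 s.f.; 9828.4719 − 30.96 = 9797.5119, limited to 2 d.p. → 6 s.f.
Carrying full precision, 6715.848 ÷ 9797.5119 = 0.685464643324…; keep min(5, 6) = 5 s.f.
Rounded to 5 significant figures: 0.68546.

0.68546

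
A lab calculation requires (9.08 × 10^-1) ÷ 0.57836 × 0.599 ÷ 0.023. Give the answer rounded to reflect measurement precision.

(9.08 × 10^-1) ÷ 0.57836 × 0.599 ÷ 0.023 = 40.8871261167…
Multiplication/division keeps the fewest significant figures: 9.08 × 10^-1 → 3 s.f., 0.57836 → 5 s.f., 0.599 → 3 s.f., 0.023 → 2 s.f.; limit is 2.
Rounded to 2 significant figures: 41.

41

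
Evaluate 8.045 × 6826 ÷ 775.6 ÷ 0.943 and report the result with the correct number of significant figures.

75.1

8.045 × 6826 ÷ 775.6 ÷ 0.943 = 75.0832113283…
Multiplication/division keeps the fewest significant figures: 8.045 → 4 s.f., 6826 → 4 s.f., 775.6 → 4 s.f., 0.943 → 3 s.f.; limit is 3.
Rounded to 3 significant figures: 75.1.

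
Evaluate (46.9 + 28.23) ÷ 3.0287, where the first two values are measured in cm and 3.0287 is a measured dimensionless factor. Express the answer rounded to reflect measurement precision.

46.9 cm + 28.23 cm = 75.13 cm; the sum is limited to 1 decimal place (3 s.f.).
Carrying full precision, 75.13 ÷ 3.0287 = 24.8060223858… cm; 3.0287 has 5 s.f., so the result keeps min(3, 5) = 3 s.f.
Rounded to 3 significant figures: 24.8 cm.

24.8 cm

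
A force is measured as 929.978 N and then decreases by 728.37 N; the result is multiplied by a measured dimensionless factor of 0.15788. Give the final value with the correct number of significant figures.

929.978 N − 728.37 N = 201.608 N; the difference is limited to 2 decimal places (5 s.f.).
Carrying full precision, 201.608 × 0.15788 = 31.82987104 N; 0.15788 has 5 s.f., so the result keeps min(5, 5) = 5 s.f.
Rounded to 5 significant figures: 31.830 N.

31.830 N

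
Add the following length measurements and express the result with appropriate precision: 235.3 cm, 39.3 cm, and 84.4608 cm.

359.1 cm

235.3 cm + 39.3 cm + 84.4608 cm = 359.0608 cm.
Addition/subtraction keeps the fewest decimal places: 235.3 → 1 decimal place, 39.3 → 1 decimal place, 84.4608 → 4 decimal places; limit is 1.
Rounded to 1 decimal place: 359.1 cm.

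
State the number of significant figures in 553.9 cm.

4

553.9: every digit is nonzero and significant.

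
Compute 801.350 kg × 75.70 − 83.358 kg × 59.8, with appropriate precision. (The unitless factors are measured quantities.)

801.350 × 75.70 = 60662.195 → 6.066 × 10^4 kg (4 s.f., last digit at the 10^1 place).
83.358 × 59.8 = 4984.8084 → 4.98 × 10^3 kg (3 s.f., last digit at the 10^1 place).
Difference: 55677.3866 kg; keep the coarser place, 10^1.
Result: 5.568 × 10^4 kg.

5.568 × 10^4 kg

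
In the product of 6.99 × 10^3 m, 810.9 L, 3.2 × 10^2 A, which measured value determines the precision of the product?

6.99 × 10^3 m → 3 s.f.; 810.9 L → 4 s.f.; 3.2 × 10^2 A → 2 s.f.
The fewest is 2 significant figures, from 3.2 × 10^2 A.

3.2 × 10^2 A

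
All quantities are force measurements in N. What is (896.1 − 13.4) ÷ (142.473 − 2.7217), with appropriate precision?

6.316

896.1 − 13.4 = 882.7, limited to 1 d.p. → 4 s.f.; 142.473 − 2.7217 = 139.7513, limited to 3 d.p. → 6 s.f.
Carrying full precision, 882.7 ÷ 139.7513 = 6.31622031423…; keep min(4, 6) = 4 s.f.
Rounded to 4 significant figures: 6.316.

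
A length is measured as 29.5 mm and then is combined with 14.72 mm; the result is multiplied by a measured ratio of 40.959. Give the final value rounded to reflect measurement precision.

29.5 mm + 14.72 mm = 44.22 mm; the sum is limited to 1 decimal place (3 s.f.).
Carrying full precision, 44.22 × 40.959 = 1811.20698 mm; 40.959 has 5 s.f., so the result keeps min(3, 5) = 3 s.f.
Rounded to 3 significant figures: 1.81 × 10^3 mm.

1.81 × 10^3 mm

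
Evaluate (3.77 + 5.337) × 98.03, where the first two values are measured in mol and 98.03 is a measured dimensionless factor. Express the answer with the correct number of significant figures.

893 mol

3.77 mol + 5.337 mol = 9.107 mol; the sum is limited to 2 decimal places (3 s.f.).
Carrying full precision, 9.107 × 98.03 = 892.75921 mol; 98.03 has 4 s.f., so the result keeps min(3, 4) = 3 s.f.
Rounded to 3 significant figures: 893 mol.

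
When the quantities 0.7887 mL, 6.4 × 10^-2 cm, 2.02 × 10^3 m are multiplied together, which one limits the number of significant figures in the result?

6.4 × 10^-2 cm

0.7887 mL → 4 s.f.; 6.4 × 10^-2 cm → 2 s.f.; 2.02 × 10^3 m → 3 s.f.
The fewest is 2 significant figures, from 6.4 × 10^-2 cm.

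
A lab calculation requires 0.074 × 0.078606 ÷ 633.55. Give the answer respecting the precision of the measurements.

9.2 × 10^-6

0.074 × 0.078606 ÷ 633.55 = 0.00000918134953832…
Multiplication/division keeps the fewest significant figures: 0.074 → 2 s.f., 0.078606 → 5 s.f., 633.55 → 5 s.f.; limit is 2.
Rounded to 2 significant figures: 9.2 × 10^-6.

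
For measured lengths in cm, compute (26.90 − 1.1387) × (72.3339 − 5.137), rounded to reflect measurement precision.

26.90 − 1.1387 = 25.7613, limited to 2 d.p. → 4 s.f.; 72.3339 − 5.137 = 67.1969, limited to 3 d.p. → 5 s.f.
Carrying full precision, 25.7613 × 67.1969 = 1731.07949997; keep min(4, 5) = 4 s.f.
Rounded to 4 significant figures: 1731 cm².

1731 cm²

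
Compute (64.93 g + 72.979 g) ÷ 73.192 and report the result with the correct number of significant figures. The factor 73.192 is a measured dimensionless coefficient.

64.93 g + 72.979 g = 137.909 g; the sum is limited to 2 decimal places (5 s.f.).
Carrying full precision, 137.909 ÷ 73.192 = 1.88420865668… g; 73.192 has 5 s.f., so the result keeps min(5, 5) = 5 s.f.
Rounded to 5 significant figures: 1.8842 g.

1.8842 g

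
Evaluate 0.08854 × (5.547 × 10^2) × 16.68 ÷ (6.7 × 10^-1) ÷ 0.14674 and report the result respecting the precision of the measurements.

0.08854 × (5.547 × 10^2) × 16.68 ÷ (6.7 × 10^-1) ÷ 0.14674 = 8332.40579683…
Multiplication/division keeps the fewest significant figures: 0.08854 → 4 s.f., 5.547 × 10^2 → 4 s.f., 16.68 → 4 s.f., 6.7 × 10^-1 → 2 s.f., 0.14674 → 5 s.f.; limit is 2.
Rounded to 2 significant figures: 8.3 × 10^3.

8.3 × 10^3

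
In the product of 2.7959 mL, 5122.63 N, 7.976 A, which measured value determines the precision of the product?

7.976 A

2.7959 mL → 5 s.f.; 5122.63 N → 6 s.f.; 7.976 A → 4 s.f.
The fewest is 4 significant figures, from 7.976 A.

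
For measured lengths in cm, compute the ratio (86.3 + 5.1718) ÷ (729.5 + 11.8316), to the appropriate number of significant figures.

0.123

86.3 + 5.1718 = 91.4718, limited to 1 d.p. → 3 s.f.; 729.5 + 11.8316 = 741.3316, limited to 1 d.p. → 4 s.f.
Carrying full precision, 91.4718 ÷ 741.3316 = 0.123388507923…; keep min(3, 4) = 3 s.f.
Rounded to 3 significant figures: 0.123.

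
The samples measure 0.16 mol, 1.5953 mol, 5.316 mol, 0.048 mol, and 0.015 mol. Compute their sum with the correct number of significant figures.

0.16 mol + 1.5953 mol + 5.316 mol + 0.048 mol + 0.015 mol = 7.1343 mol.
Addition/subtraction keeps the fewest decimal places: 0.16 → 2 decimal places, 1.5953 → 4 decimal places, 5.316 → 3 decimal places, 0.048 → 3 decimal places, 0.015 → 3 decimal places; limit is 2.
Rounded to 2 decimal places: 7.13 mol.

7.13 mol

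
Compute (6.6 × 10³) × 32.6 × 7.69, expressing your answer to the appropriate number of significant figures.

(6.6 × 10³) × 32.6 × 7.69 = 1654580.4
Multiplication/division keeps the fewest significant figures: 6.6 × 10³ → 2 s.f., 32.6 → 3 s.f., 7.69 → 3 s.f.; limit is 2.
Rounded to 2 significant figures: 1.7 × 10⁶.

1.7 × 10⁶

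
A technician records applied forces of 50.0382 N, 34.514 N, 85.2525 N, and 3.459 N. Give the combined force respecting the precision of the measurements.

173.264 N

50.0382 N + 34.514 N + 85.2525 N + 3.459 N = 173.2637 N.
Addition/subtraction keeps the fewest decimal places: 50.0382 → 4 decimal places, 34.514 → 3 decimal places, 85.2525 → 4 decimal places, 3.459 → 3 decimal places; limit is 3.
Rounded to 3 decimal places: 173.264 N.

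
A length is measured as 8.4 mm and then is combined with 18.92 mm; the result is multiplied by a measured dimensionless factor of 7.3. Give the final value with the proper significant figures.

2.0 × 10² mm

8.4 mm + 18.92 mm = 27.32 mm; the sum is limited to 1 decimal place (3 s.f.).
Carrying full precision, 27.32 × 7.3 = 199.436 mm; 7.3 has 2 s.f., so the result keeps min(3, 2) = 2 s.f.
Rounded to 2 significant figures: 2.0 × 10² mm.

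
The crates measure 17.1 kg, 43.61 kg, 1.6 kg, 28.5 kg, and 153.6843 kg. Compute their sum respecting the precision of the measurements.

17.1 kg + 43.61 kg + 1.6 kg + 28.5 kg + 153.6843 kg = 244.4943 kg.
Addition/subtraction keeps the fewest decimal places: 17.1 → 1 decimal place, 43.61 → 2 decimal places, 1.6 → 1 decimal place, 28.5 → 1 decimal place, 153.6843 → 4 decimal places; limit is 1.
Rounded to 1 decimal place: 2.445 × 10² kg.

2.445 × 10² kg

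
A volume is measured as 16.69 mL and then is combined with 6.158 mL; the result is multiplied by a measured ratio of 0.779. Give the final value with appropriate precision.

17.8 mL

16.69 mL + 6.158 mL = 22.848 mL; the sum is limited to 2 decimal places (4 s.f.).
Carrying full precision, 22.848 × 0.779 = 17.798592 mL; 0.779 has 3 s.f., so the result keeps min(4, 3) = 3 s.f.
Rounded to 3 significant figures: 17.8 mL.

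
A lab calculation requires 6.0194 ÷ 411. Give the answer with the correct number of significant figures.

0.0146

6.0194 ÷ 411 = 0.0146457420925…
Multiplication/division keeps the fewest significant figures: 6.0194 → 5 s.f., 411 → 3 s.f.; limit is 3.
Rounded to 3 significant figures: 0.0146.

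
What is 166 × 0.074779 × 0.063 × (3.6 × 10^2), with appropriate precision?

166 × 0.074779 × 0.063 × (3.6 × 10^2) = 281.53396152
Multiplication/division keeps the fewest significant figures: 166 → 3 s.f., 0.074779 → 5 s.f., 0.063 → 2 s.f., 3.6 × 10^2 → 2 s.f.; limit is 2.
Rounded to 2 significant figures: 2.8 × 10^2.

2.8 × 10^2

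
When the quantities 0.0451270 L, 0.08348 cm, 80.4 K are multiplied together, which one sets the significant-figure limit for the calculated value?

80.4 K

0.0451270 L → 6 s.f.; 0.08348 cm → 4 s.f.; 80.4 K → 3 s.f.
The fewest is 3 significant figures, from 80.4 K.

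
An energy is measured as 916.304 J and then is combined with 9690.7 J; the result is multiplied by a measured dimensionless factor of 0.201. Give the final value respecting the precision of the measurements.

2.13 × 10³ J

916.304 J + 9690.7 J = 10607.004 J; the sum is limited to 1 decimal place (6 s.f.).
Carrying full precision, 10607.004 × 0.201 = 2132.007804 J; 0.201 has 3 s.f., so the result keeps min(6, 3) = 3 s.f.
Rounded to 3 significant figures: 2.13 × 10³ J.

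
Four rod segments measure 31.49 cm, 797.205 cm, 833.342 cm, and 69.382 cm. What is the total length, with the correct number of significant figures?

31.49 cm + 797.205 cm + 833.342 cm + 69.382 cm = 1731.419 cm.
Addition/subtraction keeps the fewest decimal places: 31.49 → 2 decimal places, 797.205 → 3 decimal places, 833.342 → 3 decimal places, 69.382 → 3 decimal places; limit is 2.
Rounded to 2 decimal places: 1731.42 cm.

1731.42 cm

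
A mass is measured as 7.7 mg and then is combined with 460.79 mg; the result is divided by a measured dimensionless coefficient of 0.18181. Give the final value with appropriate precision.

7.7 mg + 460.79 mg = 468.49 mg; the sum is limited to 1 decimal place (4 s.f.).
Carrying full precision, 468.49 ÷ 0.18181 = 2576.81095649… mg; 0.18181 has 5 s.f., so the result keeps min(4, 5) = 4 s.f.
Rounded to 4 significant figures: 2577 mg.

2577 mg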